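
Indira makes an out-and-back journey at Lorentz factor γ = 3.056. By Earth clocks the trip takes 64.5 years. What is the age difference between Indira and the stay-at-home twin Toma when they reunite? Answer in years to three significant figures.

Δt − τ = 43.4 years

γ = 3.056
Indira's elapsed proper time: τ = 64.5/3.056 = 21.11 years.
Age gap = Δt − τ = 64.5 − 21.11 years.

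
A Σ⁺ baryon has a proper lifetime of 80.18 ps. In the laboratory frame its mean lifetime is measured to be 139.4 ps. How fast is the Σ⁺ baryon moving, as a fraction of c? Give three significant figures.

γ = Δt/τ₀ = 139.4/80.18 = 1.739
β = √(1 − 1/γ²) = √(1 − 0.3308) = √0.6692

β = 0.818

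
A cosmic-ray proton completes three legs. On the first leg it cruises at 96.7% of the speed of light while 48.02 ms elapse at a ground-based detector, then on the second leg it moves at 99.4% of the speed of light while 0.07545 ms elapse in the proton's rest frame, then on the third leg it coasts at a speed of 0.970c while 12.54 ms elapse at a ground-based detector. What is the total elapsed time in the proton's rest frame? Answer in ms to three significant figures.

τ = 15.4 ms

Leg 1: β = 0.967; γ = 1/√(1 − 0.967²) = 1/√0.06491 = 3.925; τ_1 = 48.02/3.925 = 12.23 ms.
Leg 2: 0.07545 ms is already measured in the proton's rest frame.
Leg 3: γ = 1/√(1 − 0.970²) = 1/√0.05910 = 4.113; τ_3 = 12.54/4.113 = 3.049 ms.
Total: 12.23 + 0.07545 + 3.049 ms.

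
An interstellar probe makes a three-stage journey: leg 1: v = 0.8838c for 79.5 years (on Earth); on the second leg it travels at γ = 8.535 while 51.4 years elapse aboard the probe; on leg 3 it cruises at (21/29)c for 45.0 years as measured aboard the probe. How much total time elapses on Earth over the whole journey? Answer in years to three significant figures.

Leg 1: 79.5 years is already measured on Earth.
Leg 2: γ = 8.535; Δt_2 = 8.535 × 51.4 = 438.7 years.
Leg 3: γ = 1/√(1 − (21/29)²) = 29/20 = 1.450; Δt_3 = 1.450 × 45.0 = 65.25 years.
Total: 79.50 + 438.7 + 65.25 years.

Δt = 583 years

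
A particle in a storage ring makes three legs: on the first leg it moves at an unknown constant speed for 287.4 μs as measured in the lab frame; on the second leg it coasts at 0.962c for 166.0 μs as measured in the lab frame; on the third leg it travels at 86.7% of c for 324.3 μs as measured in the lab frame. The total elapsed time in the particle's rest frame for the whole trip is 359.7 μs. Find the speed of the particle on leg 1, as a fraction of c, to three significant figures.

Leg 1: speed unknown; τ_1 = 287.4/γ_1.
Leg 2: γ = 1/√(1 − 0.962²) = 1/√0.07456 = 3.662; τ_2 = 166.0/3.662 = 45.33 μs.
Leg 3: β = 0.867; γ = 1/√(1 − 0.867²) = 1/√0.2483 = 2.007; τ_3 = 324.3/2.007 = 161.6 μs.
Total proper time: τ_1 + 45.33 + 161.6 = 359.7, so τ_1 = 359.7 − 206.9 = 152.8 μs.
γ_1 = 287.4/152.8 = 1.881; β = √(1 − 1/γ²) = √0.7174.

β = 0.847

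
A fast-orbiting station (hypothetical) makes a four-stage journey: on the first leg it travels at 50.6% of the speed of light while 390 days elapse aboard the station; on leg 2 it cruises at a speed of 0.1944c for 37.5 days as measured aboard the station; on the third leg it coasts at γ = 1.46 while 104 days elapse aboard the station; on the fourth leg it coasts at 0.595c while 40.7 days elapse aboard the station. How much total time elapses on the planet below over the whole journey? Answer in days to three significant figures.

Δt = 693 days

Leg 1: β = 0.506; γ = 1/√(1 − 0.506²) = 1/√0.7440 = 1.159; Δt_1 = 1.159 × 390 = 452.2 days.
Leg 2: γ = 1/√(1 − 0.1944²) = 1/√0.9622 = 1.019; Δt_2 = 1.019 × 37.5 = 38.23 days.
Leg 3: γ = 1.46; Δt_3 = 1.460 × 104 = 151.8 days.
Leg 4: γ = 1/√(1 − 0.595²) = 1/√0.6460 = 1.244; Δt_4 = 1.244 × 40.7 = 50.64 days.
Total: 452.2 + 38.23 + 151.8 + 50.64 days.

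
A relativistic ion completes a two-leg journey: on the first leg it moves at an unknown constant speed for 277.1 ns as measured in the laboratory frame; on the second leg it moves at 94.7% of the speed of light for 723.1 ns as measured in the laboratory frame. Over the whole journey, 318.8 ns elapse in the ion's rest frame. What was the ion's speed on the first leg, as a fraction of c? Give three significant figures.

β = 0.950

Leg 1: speed unknown; τ_1 = 277.1/γ_1.
Leg 2: β = 0.947; γ = 1/√(1 − 0.947²) = 1/√0.1032 = 3.113; τ_2 = 723.1/3.113 = 232.3 ns.
Total proper time: τ_1 + 232.3 = 318.8, so τ_1 = 318.8 − 232.3 = 86.52 ns.
γ_1 = 277.1/86.52 = 3.203; β = √(1 − 1/γ²) = √0.9025.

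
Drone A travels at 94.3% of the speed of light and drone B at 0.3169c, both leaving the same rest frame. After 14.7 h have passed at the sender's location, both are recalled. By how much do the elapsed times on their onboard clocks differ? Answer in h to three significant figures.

|τ_A − τ_B| = 9.05 h

A: β = 0.943; γ = 1/√(1 − 0.943²) = 1/√0.1108 = 3.005; τ_A = 14.7/3.005 = 4.892 h.
B: γ = 1/√(1 − 0.3169²) = 1/√0.8996 = 1.054; τ_B = 14.7/1.054 = 13.94 h.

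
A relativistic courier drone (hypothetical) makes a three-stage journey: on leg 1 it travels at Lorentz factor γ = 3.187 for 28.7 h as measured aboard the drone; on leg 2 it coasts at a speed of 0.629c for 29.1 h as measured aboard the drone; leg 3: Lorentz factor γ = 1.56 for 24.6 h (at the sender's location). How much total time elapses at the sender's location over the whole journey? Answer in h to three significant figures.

Leg 1: γ = 3.187; Δt_1 = 3.187 × 28.7 = 91.47 h.
Leg 2: γ = 1/√(1 − 0.629²) = 1/√0.6044 = 1.286; Δt_2 = 1.286 × 29.1 = 37.43 h.
Leg 3: 24.6 h is already measured at the sender's location.
Total: 91.47 + 37.43 + 24.60 h.

Δt = 153 h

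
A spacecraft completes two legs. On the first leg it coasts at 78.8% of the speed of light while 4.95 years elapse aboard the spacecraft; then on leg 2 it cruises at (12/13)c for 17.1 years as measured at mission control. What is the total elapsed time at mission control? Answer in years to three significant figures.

Δt = 25.1 years

Leg 1: β = 0.788; γ = 1/√(1 − 0.788²) = 1/√0.3791 = 1.624; Δt_1 = 1.624 × 4.95 = 8.040 years.
Leg 2: 17.1 years is already measured at mission control.
Total: 8.040 + 17.10 years.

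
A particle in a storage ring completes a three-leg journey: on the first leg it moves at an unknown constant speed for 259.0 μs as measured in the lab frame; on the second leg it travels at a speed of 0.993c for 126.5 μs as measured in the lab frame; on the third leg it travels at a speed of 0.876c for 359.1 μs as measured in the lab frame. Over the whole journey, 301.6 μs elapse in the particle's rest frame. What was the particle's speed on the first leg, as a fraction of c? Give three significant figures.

Leg 1: speed unknown; τ_1 = 259.0/γ_1.
Leg 2: γ = 1/√(1 − 0.993²) = 1/√0.01395 = 8.466; τ_2 = 126.5/8.466 = 14.94 μs.
Leg 3: γ = 1/√(1 − 0.876²) = 1/√0.2326 = 2.073; τ_3 = 359.1/2.073 = 173.2 μs.
Total proper time: τ_1 + 14.94 + 173.2 = 301.6, so τ_1 = 301.6 − 188.1 = 113.5 μs.
γ_1 = 259.0/113.5 = 2.283; β = √(1 − 1/γ²) = √0.8081.

β = 0.899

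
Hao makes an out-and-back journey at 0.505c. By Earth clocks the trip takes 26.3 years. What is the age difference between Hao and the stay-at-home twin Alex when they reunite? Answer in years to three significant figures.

Δt − τ = 3.60 years

γ = 1/√(1 − 0.505²) = 1/√0.7450 = 1.159
Hao's elapsed proper time: τ = 26.3/1.159 = 22.70 years.
Age gap = Δt − τ = 26.3 − 22.70 years.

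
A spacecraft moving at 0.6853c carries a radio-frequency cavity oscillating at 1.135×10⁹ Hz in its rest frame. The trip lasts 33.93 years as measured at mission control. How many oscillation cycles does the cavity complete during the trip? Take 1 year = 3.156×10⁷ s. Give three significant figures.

N = 8.85×10¹⁷

γ = 1/√(1 − 0.6853²) = 1/√0.5304 = 1.373
The oscillator's own cycle count is N = f × τ where τ is the proper time aboard the spacecraft. τ = Δt/γ = 33.93/1.373 = 24.71 years = 7.798×10⁸ s.
N = 1.135×10⁹ × 7.798×10⁸ = 8.851×10¹⁷.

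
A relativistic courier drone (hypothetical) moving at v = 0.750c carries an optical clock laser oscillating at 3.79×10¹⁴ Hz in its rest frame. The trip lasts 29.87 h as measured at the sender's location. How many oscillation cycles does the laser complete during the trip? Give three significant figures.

γ = 1/√(1 − 0.750²) = 1/√0.4375 = 1.512
The oscillator's own cycle count is N = f × τ where τ is the proper time aboard the drone. τ = Δt/γ = 29.87/1.512 = 19.76 h = 7.113×10⁴ s.
N = 3.79×10¹⁴ × 7.113×10⁴ = 2.696×10¹⁹.

N = 2.70×10¹⁹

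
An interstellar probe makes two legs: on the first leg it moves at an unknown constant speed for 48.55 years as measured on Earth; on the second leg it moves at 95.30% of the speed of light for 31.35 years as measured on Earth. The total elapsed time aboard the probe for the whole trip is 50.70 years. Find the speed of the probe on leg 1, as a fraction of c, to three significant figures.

Leg 1: speed unknown; τ_1 = 48.55/γ_1.
Leg 2: β = 0.9530; γ = 1/√(1 − 0.9530²) = 1/√0.09179 = 3.301; τ_2 = 31.35/3.301 = 9.498 years.
Total proper time: τ_1 + 9.498 = 50.70, so τ_1 = 50.70 − 9.498 = 41.20 years.
γ_1 = 48.55/41.20 = 1.178; β = √(1 − 1/γ²) = √0.2798.

β = 0.529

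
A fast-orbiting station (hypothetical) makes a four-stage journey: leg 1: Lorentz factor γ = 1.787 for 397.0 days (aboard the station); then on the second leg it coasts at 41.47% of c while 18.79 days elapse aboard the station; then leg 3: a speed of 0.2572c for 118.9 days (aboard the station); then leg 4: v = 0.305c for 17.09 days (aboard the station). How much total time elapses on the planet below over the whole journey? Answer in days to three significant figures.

Leg 1: γ = 1.787; Δt_1 = 1.787 × 397.0 = 709.4 days.
Leg 2: β = 0.4147; γ = 1/√(1 − 0.4147²) = 1/√0.8280 = 1.099; Δt_2 = 1.099 × 18.79 = 20.65 days.
Leg 3: γ = 1/√(1 − 0.2572²) = 1/√0.9338 = 1.035; Δt_3 = 1.035 × 118.9 = 123.0 days.
Leg 4: γ = 1/√(1 − 0.305²) = 1/√0.9070 = 1.050; Δt_4 = 1.050 × 17.09 = 17.95 days.
Total: 709.4 + 20.65 + 123.0 + 17.95 days.

Δt = 871 days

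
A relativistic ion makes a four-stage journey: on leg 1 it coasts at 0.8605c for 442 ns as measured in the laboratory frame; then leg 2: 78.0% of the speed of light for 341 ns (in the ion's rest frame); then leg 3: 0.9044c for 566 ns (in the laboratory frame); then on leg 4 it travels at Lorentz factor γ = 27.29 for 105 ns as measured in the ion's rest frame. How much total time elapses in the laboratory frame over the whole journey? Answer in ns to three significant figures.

Leg 1: 442 ns is already measured in the laboratory frame.
Leg 2: β = 0.780; γ = 1/√(1 − 0.780²) = 1/√0.3916 = 1.598; Δt_2 = 1.598 × 341 = 544.9 ns.
Leg 3: 566 ns is already measured in the laboratory frame.
Leg 4: γ = 27.29; Δt_4 = 27.29 × 105 = 2865 ns.
Total: 442.0 + 544.9 + 566.0 + 2865 ns.

Δt = 4420 ns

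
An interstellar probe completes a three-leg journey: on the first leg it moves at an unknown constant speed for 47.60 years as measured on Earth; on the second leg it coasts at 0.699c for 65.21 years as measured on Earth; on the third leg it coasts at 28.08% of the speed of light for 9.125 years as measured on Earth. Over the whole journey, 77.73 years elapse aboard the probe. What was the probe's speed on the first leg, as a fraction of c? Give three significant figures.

Leg 1: speed unknown; τ_1 = 47.60/γ_1.
Leg 2: γ = 1/√(1 − 0.699²) = 1/√0.5114 = 1.398; τ_2 = 65.21/1.398 = 46.63 years.
Leg 3: β = 0.2808; γ = 1/√(1 − 0.2808²) = 1/√0.9212 = 1.042; τ_3 = 9.125/1.042 = 8.758 years.
Total proper time: τ_1 + 46.63 + 8.758 = 77.73, so τ_1 = 77.73 − 55.39 = 22.34 years.
γ_1 = 47.60/22.34 = 2.131; β = √(1 − 1/γ²) = √0.7798.

β = 0.883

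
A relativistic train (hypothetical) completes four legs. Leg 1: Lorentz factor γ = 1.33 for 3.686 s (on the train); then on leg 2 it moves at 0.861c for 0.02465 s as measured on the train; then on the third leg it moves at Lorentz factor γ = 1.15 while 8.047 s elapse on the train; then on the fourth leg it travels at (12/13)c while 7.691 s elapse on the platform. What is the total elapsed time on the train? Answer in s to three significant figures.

τ = 14.7 s

Leg 1: 3.686 s is already measured on the train.
Leg 2: 0.02465 s is already measured on the train.
Leg 3: 8.047 s is already measured on the train.
Leg 4: γ = 1/√(1 − (12/13)²) = 13/5 = 2.600; τ_4 = 7.691/2.600 = 2.958 s.
Total: 3.686 + 0.02465 + 8.047 + 2.958 s.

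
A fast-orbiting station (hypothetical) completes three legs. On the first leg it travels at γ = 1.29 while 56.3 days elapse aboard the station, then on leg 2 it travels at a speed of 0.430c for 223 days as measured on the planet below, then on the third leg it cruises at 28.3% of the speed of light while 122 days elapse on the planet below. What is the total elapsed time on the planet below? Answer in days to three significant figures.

Leg 1: γ = 1.29; Δt_1 = 1.290 × 56.3 = 72.63 days.
Leg 2: 223 days is already measured on the planet below.
Leg 3: 122 days is already measured on the planet below.
Total: 72.63 + 223.0 + 122.0 days.

Δt = 418 days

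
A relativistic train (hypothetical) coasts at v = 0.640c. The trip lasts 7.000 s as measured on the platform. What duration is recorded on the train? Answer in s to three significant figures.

γ = 1/√(1 − 0.640²) = 1/√0.5904 = 1.301
The interval measured on the platform is the dilated one; the clock on the train measures the proper time τ = Δt/γ = 7.000/1.301 s.

τ = 5.38 s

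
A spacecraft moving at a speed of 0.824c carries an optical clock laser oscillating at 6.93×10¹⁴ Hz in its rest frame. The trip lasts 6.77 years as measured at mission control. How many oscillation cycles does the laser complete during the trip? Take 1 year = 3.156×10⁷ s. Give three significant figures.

γ = 1/√(1 − 0.824²) = 1/√0.3210 = 1.765
The oscillator's own cycle count is N = f × τ where τ is the proper time aboard the spacecraft. τ = Δt/γ = 6.77/1.765 = 3.836 years = 1.211×10⁸ s.
N = 6.93×10¹⁴ × 1.211×10⁸ = 8.389×10²².

N = 8.39×10²²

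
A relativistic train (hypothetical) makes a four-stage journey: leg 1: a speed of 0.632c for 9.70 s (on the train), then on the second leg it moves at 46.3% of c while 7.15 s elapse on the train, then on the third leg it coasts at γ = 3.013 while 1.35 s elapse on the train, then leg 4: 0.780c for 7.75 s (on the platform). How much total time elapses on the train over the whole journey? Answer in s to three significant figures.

Leg 1: 9.70 s is already measured on the train.
Leg 2: 7.15 s is already measured on the train.
Leg 3: 1.35 s is already measured on the train.
Leg 4: γ = 1/√(1 − 0.780²) = 1/√0.3916 = 1.598; τ_4 = 7.75/1.598 = 4.850 s.
Total: 9.700 + 7.150 + 1.350 + 4.850 s.

τ = 23.0 s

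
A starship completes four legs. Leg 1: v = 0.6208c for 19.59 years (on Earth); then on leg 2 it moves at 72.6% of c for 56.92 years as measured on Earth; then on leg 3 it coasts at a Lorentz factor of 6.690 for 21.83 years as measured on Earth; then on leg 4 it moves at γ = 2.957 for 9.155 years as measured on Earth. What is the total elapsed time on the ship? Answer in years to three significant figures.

Leg 1: γ = 1/√(1 − 0.6208²) = 1/√0.6146 = 1.276; τ_1 = 19.59/1.276 = 15.36 years.
Leg 2: β = 0.726; γ = 1/√(1 − 0.726²) = 1/√0.4729 = 1.454; τ_2 = 56.92/1.454 = 39.14 years.
Leg 3: γ = 6.690; τ_3 = 21.83/6.690 = 3.263 years.
Leg 4: γ = 2.957; τ_4 = 9.155/2.957 = 3.096 years.
Total: 15.36 + 39.14 + 3.263 + 3.096 years.

τ = 60.9 years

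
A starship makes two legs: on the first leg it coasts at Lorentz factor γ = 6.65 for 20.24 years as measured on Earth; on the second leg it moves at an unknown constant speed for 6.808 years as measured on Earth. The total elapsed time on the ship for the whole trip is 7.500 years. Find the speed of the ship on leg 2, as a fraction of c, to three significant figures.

Leg 1: γ = 6.65; τ_1 = 20.24/6.650 = 3.044 years.
Leg 2: speed unknown; τ_2 = 6.808/γ_2.
Total proper time: 3.044 + τ_2 = 7.500, so τ_2 = 7.500 − 3.044 = 4.456 years.
γ_2 = 6.808/4.456 = 1.528; β = √(1 − 1/γ²) = √0.5715.

β = 0.756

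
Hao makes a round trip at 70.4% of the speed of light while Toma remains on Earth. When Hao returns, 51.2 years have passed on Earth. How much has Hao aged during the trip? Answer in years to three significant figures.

β = 0.704; γ = 1/√(1 − 0.704²) = 1/√0.5044 = 1.408
Hao's clock measures proper time along the trip: τ = Δt/γ = 51.2/1.408 years.

τ = 36.4 years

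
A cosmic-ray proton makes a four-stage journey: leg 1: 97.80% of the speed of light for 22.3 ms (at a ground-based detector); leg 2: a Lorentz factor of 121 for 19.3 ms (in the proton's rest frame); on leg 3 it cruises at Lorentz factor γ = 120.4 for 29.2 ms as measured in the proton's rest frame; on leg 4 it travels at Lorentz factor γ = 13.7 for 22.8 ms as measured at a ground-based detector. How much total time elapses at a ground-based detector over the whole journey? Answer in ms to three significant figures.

Leg 1: 22.3 ms is already measured at a ground-based detector.
Leg 2: γ = 121; Δt_2 = 121.0 × 19.3 = 2335 ms.
Leg 3: γ = 120.4; Δt_3 = 120.4 × 29.2 = 3516 ms.
Leg 4: 22.8 ms is already measured at a ground-based detector.
Total: 22.30 + 2335 + 3516 + 22.80 ms.

Δt = 5900 ms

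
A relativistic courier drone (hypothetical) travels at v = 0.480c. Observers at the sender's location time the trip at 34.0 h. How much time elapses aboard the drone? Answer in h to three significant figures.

γ = 1/√(1 − 0.480²) = 1/√0.7696 = 1.140
The interval measured at the sender's location is the dilated one; the clock aboard the drone measures the proper time τ = Δt/γ = 34.0/1.140 h.

τ = 29.8 h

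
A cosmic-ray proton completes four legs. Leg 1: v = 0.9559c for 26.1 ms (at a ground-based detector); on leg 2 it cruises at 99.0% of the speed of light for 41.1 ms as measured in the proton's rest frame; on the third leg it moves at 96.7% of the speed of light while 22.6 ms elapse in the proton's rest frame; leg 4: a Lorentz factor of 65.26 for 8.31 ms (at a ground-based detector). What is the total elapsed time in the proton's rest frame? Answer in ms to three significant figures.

Leg 1: γ = 1/√(1 − 0.9559²) = 1/√0.08626 = 3.405; τ_1 = 26.1/3.405 = 7.665 ms.
Leg 2: 41.1 ms is already measured in the proton's rest frame.
Leg 3: 22.6 ms is already measured in the proton's rest frame.
Leg 4: γ = 65.26; τ_4 = 8.31/65.26 = 0.1273 ms.
Total: 7.665 + 41.10 + 22.60 + 0.1273 ms.

τ = 71.5 ms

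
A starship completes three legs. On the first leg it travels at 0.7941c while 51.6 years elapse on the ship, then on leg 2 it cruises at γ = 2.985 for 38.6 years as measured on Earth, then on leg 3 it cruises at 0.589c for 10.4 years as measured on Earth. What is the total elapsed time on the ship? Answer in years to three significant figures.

τ = 72.9 years

Leg 1: 51.6 years is already measured on the ship.
Leg 2: γ = 2.985; τ_2 = 38.6/2.985 = 12.93 years.
Leg 3: γ = 1/√(1 − 0.589²) = 1/√0.6531 = 1.237; τ_3 = 10.4/1.237 = 8.405 years.
Total: 51.60 + 12.93 + 8.405 years.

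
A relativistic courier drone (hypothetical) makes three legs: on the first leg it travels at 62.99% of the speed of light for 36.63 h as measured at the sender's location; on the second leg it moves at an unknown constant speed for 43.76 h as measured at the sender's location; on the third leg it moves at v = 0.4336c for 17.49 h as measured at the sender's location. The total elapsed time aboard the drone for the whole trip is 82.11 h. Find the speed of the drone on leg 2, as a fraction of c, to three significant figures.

β = 0.500

Leg 1: β = 0.6299; γ = 1/√(1 − 0.6299²) = 1/√0.6032 = 1.288; τ_1 = 36.63/1.288 = 28.45 h.
Leg 2: speed unknown; τ_2 = 43.76/γ_2.
Leg 3: γ = 1/√(1 − 0.4336²) = 1/√0.8120 = 1.110; τ_3 = 17.49/1.110 = 15.76 h.
Total proper time: 28.45 + τ_2 + 15.76 = 82.11, so τ_2 = 82.11 − 44.21 = 37.90 h.
γ_2 = 43.76/37.90 = 1.155; β = √(1 − 1/γ²) = √0.2499.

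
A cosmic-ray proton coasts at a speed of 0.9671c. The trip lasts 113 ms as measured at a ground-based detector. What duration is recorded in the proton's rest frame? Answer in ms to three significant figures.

γ = 1/√(1 − 0.9671²) = 1/√0.06472 = 3.931
The interval measured at a ground-based detector is the dilated one; the clock in the proton's rest frame measures the proper time τ = Δt/γ = 113/3.931 ms.

τ = 28.7 ms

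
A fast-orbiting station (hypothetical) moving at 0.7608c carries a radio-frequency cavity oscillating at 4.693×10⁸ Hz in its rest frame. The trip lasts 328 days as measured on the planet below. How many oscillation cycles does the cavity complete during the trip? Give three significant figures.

N = 8.63×10¹⁵

γ = 1/√(1 − 0.7608²) = 1/√0.4212 = 1.541
The oscillator's own cycle count is N = f × τ where τ is the proper time aboard the station. τ = Δt/γ = 328/1.541 = 212.9 days = 1.839×10⁷ s.
N = 4.693×10⁸ × 1.839×10⁷ = 8.631×10¹⁵.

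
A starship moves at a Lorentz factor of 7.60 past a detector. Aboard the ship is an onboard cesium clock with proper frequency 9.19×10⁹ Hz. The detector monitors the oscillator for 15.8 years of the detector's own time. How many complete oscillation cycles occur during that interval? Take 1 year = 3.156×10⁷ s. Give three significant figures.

N = 6.03×10¹⁷

γ = 7.60
During 15.8 years of lab time, the oscillator's proper time advances by τ = Δt/γ = 15.8/7.600 = 2.079 years = 6.561×10⁷ s.
N = f × τ = 9.19×10⁹ × 6.561×10⁷ = 6.030×10¹⁷.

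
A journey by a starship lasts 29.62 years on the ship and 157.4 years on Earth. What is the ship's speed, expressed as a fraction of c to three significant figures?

β = 0.982

The proper time is measured on the ship (both events occur at the ship's location); Δt is measured on Earth. γ = Δt/τ = 157.4/29.62 = 5.314.
β = √(1 − 1/γ²) = √(1 − 0.03541) = √0.9646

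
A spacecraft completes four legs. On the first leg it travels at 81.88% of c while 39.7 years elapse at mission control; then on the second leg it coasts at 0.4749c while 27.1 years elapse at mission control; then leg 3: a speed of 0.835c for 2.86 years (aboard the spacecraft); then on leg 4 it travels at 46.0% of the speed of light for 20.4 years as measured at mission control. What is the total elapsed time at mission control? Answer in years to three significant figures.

Δt = 92.4 years

Leg 1: 39.7 years is already measured at mission control.
Leg 2: 27.1 years is already measured at mission control.
Leg 3: γ = 1/√(1 − 0.835²) = 1/√0.3028 = 1.817; Δt_3 = 1.817 × 2.86 = 5.198 years.
Leg 4: 20.4 years is already measured at mission control.
Total: 39.70 + 27.10 + 5.198 + 20.40 years.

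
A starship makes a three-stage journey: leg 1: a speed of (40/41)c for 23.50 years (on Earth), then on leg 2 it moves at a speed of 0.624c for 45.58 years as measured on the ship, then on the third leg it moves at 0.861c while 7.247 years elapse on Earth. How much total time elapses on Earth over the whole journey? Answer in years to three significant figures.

Leg 1: 23.50 years is already measured on Earth.
Leg 2: γ = 1/√(1 − 0.624²) = 1/√0.6106 = 1.280; Δt_2 = 1.280 × 45.58 = 58.33 years.
Leg 3: 7.247 years is already measured on Earth.
Total: 23.50 + 58.33 + 7.247 years.

Δt = 89.1 years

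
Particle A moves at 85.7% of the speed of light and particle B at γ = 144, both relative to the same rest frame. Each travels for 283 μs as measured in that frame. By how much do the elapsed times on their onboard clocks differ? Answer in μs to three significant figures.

A: β = 0.857; γ = 1/√(1 − 0.857²) = 1/√0.2656 = 1.941; τ_A = 283/1.941 = 145.8 μs.
B: γ = 144; τ_B = 283/144.0 = 1.965 μs.

|τ_A − τ_B| = 144 μs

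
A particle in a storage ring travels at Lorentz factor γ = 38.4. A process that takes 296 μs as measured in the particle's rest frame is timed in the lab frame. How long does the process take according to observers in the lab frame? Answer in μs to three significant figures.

Δt = 1.14×10⁴ μs

γ = 38.4
The interval measured in the particle's rest frame is the proper time (both events occur at the same place in that frame); the lab-frame interval is Δt = γτ = 38.40 × 296 μs.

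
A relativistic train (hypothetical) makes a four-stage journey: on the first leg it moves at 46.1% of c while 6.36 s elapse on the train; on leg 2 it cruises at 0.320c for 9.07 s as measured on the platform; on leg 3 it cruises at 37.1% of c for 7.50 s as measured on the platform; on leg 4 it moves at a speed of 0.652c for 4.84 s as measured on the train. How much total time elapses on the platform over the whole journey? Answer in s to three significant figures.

Δt = 30.1 s

Leg 1: β = 0.461; γ = 1/√(1 − 0.461²) = 1/√0.7875 = 1.127; Δt_1 = 1.127 × 6.36 = 7.167 s.
Leg 2: 9.07 s is already measured on the platform.
Leg 3: 7.50 s is already measured on the platform.
Leg 4: γ = 1/√(1 − 0.652²) = 1/√0.5749 = 1.319; Δt_4 = 1.319 × 4.84 = 6.383 s.
Total: 7.167 + 9.070 + 7.500 + 6.383 s.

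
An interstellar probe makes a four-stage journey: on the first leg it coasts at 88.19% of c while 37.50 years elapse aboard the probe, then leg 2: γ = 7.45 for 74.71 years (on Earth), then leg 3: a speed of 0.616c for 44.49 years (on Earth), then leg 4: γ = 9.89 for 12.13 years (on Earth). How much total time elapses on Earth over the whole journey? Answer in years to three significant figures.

Δt = 211 years

Leg 1: β = 0.8819; γ = 1/√(1 − 0.8819²) = 1/√0.2223 = 2.121; Δt_1 = 2.121 × 37.50 = 79.54 years.
Leg 2: 74.71 years is already measured on Earth.
Leg 3: 44.49 years is already measured on Earth.
Leg 4: 12.13 years is already measured on Earth.
Total: 79.54 + 74.71 + 44.49 + 12.13 years.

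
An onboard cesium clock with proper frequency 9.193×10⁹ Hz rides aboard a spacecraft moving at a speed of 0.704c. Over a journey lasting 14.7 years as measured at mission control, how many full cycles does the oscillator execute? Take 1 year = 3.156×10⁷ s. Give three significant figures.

N = 3.03×10¹⁸

γ = 1/√(1 − 0.704²) = 1/√0.5044 = 1.408
The oscillator's own cycle count is N = f × τ where τ is the proper time aboard the spacecraft. τ = Δt/γ = 14.7/1.408 = 10.44 years = 3.295×10⁸ s.
N = 9.193×10⁹ × 3.295×10⁸ = 3.029×10¹⁸.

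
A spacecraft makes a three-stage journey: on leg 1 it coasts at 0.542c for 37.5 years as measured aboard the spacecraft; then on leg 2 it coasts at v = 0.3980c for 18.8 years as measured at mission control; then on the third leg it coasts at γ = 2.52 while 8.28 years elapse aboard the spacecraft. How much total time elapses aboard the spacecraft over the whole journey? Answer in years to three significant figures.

τ = 63.0 years

Leg 1: 37.5 years is already measured aboard the spacecraft.
Leg 2: γ = 1/√(1 − 0.3980²) = 1/√0.8416 = 1.090; τ_2 = 18.8/1.090 = 17.25 years.
Leg 3: 8.28 years is already measured aboard the spacecraft.
Total: 37.50 + 17.25 + 8.280 years.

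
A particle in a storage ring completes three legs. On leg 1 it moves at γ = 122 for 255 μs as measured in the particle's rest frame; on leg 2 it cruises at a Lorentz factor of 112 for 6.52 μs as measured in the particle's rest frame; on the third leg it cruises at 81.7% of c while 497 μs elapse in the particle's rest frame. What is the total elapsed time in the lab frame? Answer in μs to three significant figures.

Δt = 3.27×10⁴ μs

Leg 1: γ = 122; Δt_1 = 122.0 × 255 = 3.111×10⁴ μs.
Leg 2: γ = 112; Δt_2 = 112.0 × 6.52 = 730.2 μs.
Leg 3: β = 0.817; γ = 1/√(1 − 0.817²) = 1/√0.3325 = 1.734; Δt_3 = 1.734 × 497 = 861.9 μs.
Total: 3.111×10⁴ + 730.2 + 861.9 μs.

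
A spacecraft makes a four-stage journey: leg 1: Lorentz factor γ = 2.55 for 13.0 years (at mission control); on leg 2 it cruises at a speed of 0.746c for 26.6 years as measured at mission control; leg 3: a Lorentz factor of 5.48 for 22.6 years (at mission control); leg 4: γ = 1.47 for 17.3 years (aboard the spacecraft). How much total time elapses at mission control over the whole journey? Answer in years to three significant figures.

Δt = 87.6 years

Leg 1: 13.0 years is already measured at mission control.
Leg 2: 26.6 years is already measured at mission control.
Leg 3: 22.6 years is already measured at mission control.
Leg 4: γ = 1.47; Δt_4 = 1.470 × 17.3 = 25.43 years.
Total: 13.00 + 26.60 + 22.60 + 25.43 years.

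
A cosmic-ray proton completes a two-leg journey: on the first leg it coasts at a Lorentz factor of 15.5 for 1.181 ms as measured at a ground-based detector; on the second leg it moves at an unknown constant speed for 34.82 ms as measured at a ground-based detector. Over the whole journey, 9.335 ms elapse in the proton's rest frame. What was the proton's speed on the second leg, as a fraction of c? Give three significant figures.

β = 0.964

Leg 1: γ = 15.5; τ_1 = 1.181/15.50 = 0.07619 ms.
Leg 2: speed unknown; τ_2 = 34.82/γ_2.
Total proper time: 0.07619 + τ_2 = 9.335, so τ_2 = 9.335 − 0.07619 = 9.259 ms.
γ_2 = 34.82/9.259 = 3.761; β = √(1 − 1/γ²) = √0.9293.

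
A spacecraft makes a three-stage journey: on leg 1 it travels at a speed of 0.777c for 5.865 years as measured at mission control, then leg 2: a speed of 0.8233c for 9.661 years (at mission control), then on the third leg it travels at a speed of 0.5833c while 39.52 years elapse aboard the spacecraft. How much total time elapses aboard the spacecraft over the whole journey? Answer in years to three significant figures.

τ = 48.7 years

Leg 1: γ = 1/√(1 − 0.777²) = 1/√0.3963 = 1.589; τ_1 = 5.865/1.589 = 3.692 years.
Leg 2: γ = 1/√(1 − 0.8233²) = 1/√0.3222 = 1.762; τ_2 = 9.661/1.762 = 5.484 years.
Leg 3: 39.52 years is already measured aboard the spacecraft.
Total: 3.692 + 5.484 + 39.52 years.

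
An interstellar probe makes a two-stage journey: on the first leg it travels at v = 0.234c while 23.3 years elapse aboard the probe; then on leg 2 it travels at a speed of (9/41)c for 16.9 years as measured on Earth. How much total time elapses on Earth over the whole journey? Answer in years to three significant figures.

Δt = 40.9 years

Leg 1: γ = 1/√(1 − 0.234²) = 1/√0.9452 = 1.029; Δt_1 = 1.029 × 23.3 = 23.97 years.
Leg 2: 16.9 years is already measured on Earth.
Total: 23.97 + 16.90 years.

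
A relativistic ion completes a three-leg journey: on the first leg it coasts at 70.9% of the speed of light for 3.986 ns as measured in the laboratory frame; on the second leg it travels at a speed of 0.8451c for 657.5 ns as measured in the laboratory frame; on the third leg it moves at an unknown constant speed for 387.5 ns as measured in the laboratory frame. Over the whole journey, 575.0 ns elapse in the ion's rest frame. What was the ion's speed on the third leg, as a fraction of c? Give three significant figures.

β = 0.822

Leg 1: β = 0.709; γ = 1/√(1 − 0.709²) = 1/√0.4973 = 1.418; τ_1 = 3.986/1.418 = 2.811 ns.
Leg 2: γ = 1/√(1 − 0.8451²) = 1/√0.2858 = 1.871; τ_2 = 657.5/1.871 = 351.5 ns.
Leg 3: speed unknown; τ_3 = 387.5/γ_3.
Total proper time: 2.811 + 351.5 + τ_3 = 575.0, so τ_3 = 575.0 − 354.3 = 220.7 ns.
γ_3 = 387.5/220.7 = 1.756; β = √(1 − 1/γ²) = √0.6757.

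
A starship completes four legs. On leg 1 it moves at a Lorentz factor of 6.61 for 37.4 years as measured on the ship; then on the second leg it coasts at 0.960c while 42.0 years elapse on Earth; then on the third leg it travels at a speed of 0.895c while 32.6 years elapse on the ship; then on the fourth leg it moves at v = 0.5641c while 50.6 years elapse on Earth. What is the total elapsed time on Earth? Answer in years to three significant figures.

Δt = 413 years

Leg 1: γ = 6.61; Δt_1 = 6.610 × 37.4 = 247.2 years.
Leg 2: 42.0 years is already measured on Earth.
Leg 3: γ = 1/√(1 − 0.895²) = 1/√0.1990 = 2.242; Δt_3 = 2.242 × 32.6 = 73.08 years.
Leg 4: 50.6 years is already measured on Earth.
Total: 247.2 + 42.00 + 73.08 + 50.60 years.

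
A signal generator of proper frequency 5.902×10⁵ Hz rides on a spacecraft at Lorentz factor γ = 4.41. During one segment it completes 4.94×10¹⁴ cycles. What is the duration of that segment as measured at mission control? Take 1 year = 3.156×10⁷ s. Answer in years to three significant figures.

Δt = 117 years

γ = 4.41
Proper time for N cycles: τ = N/f = 4.94×10¹⁴/(5.902×10⁵) = 8.370×10⁸ s = 26.52 years.
Lab-frame duration Δt = γτ = 4.410 × 26.52 = 117.0 years.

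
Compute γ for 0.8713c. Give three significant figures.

γ = 2.04

γ = 1/√(1 − 0.8713²) = 1/√0.2408 = 2.038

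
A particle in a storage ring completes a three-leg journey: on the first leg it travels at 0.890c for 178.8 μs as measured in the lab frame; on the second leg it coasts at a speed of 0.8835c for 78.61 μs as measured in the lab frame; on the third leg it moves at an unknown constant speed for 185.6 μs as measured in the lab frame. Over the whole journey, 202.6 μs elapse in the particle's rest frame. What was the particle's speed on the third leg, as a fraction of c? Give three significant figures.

β = 0.891

Leg 1: γ = 1/√(1 − 0.890²) = 1/√0.2079 = 2.193; τ_1 = 178.8/2.193 = 81.53 μs.
Leg 2: γ = 1/√(1 − 0.8835²) = 1/√0.2194 = 2.135; τ_2 = 78.61/2.135 = 36.82 μs.
Leg 3: speed unknown; τ_3 = 185.6/γ_3.
Total proper time: 81.53 + 36.82 + τ_3 = 202.6, so τ_3 = 202.6 − 118.3 = 84.25 μs.
γ_3 = 185.6/84.25 = 2.203; β = √(1 − 1/γ²) = √0.7939.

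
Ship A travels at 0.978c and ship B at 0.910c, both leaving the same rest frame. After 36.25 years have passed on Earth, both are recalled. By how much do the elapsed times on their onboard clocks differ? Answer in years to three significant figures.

|τ_A − τ_B| = 7.47 years

A: γ = 1/√(1 − 0.978²) = 1/√0.04352 = 4.794; τ_A = 36.25/4.794 = 7.562 years.
B: γ = 1/√(1 − 0.910²) = 1/√0.1719 = 2.412; τ_B = 36.25/2.412 = 15.03 years.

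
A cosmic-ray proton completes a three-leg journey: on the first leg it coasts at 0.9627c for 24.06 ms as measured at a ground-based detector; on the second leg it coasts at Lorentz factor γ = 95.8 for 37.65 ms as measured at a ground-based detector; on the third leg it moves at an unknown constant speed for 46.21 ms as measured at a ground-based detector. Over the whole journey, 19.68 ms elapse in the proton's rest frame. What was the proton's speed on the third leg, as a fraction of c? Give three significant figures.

β = 0.961

Leg 1: γ = 1/√(1 − 0.9627²) = 1/√0.07321 = 3.696; τ_1 = 24.06/3.696 = 6.510 ms.
Leg 2: γ = 95.8; τ_2 = 37.65/95.80 = 0.3930 ms.
Leg 3: speed unknown; τ_3 = 46.21/γ_3.
Total proper time: 6.510 + 0.3930 + τ_3 = 19.68, so τ_3 = 19.68 − 6.903 = 12.78 ms.
γ_3 = 46.21/12.78 = 3.617; β = √(1 − 1/γ²) = √0.9235.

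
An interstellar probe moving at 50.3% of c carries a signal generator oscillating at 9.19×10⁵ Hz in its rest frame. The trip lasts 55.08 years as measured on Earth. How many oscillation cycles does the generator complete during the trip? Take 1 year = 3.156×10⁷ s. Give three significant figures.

N = 1.38×10¹⁵

β = 0.503; γ = 1/√(1 − 0.503²) = 1/√0.7470 = 1.157
The oscillator's own cycle count is N = f × τ where τ is the proper time aboard the probe. τ = Δt/γ = 55.08/1.157 = 47.60 years = 1.502×10⁹ s.
N = 9.19×10⁵ × 1.502×10⁹ = 1.381×10¹⁵.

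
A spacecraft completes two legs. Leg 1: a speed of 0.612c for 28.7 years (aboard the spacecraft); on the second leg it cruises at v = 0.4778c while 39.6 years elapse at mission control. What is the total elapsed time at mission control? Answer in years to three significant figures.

Δt = 75.9 years

Leg 1: γ = 1/√(1 − 0.612²) = 1/√0.6255 = 1.264; Δt_1 = 1.264 × 28.7 = 36.29 years.
Leg 2: 39.6 years is already measured at mission control.
Total: 36.29 + 39.60 years.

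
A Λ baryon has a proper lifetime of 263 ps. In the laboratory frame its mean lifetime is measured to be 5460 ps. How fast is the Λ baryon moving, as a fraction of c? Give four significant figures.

β = 0.9988

γ = Δt/τ₀ = 5460/263 = 20.76
β = √(1 − 1/γ²) = √(1 − 0.002320) = √0.9977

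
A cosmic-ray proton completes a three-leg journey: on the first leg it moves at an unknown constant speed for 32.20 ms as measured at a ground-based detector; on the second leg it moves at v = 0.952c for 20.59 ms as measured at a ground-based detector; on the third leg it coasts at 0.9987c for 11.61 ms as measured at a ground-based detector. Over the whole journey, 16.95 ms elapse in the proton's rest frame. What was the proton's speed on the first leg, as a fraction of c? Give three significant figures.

β = 0.950

Leg 1: speed unknown; τ_1 = 32.20/γ_1.
Leg 2: γ = 1/√(1 − 0.952²) = 1/√0.09370 = 3.267; τ_2 = 20.59/3.267 = 6.303 ms.
Leg 3: γ = 1/√(1 − 0.9987²) = 1/√0.002598 = 19.62; τ_3 = 11.61/19.62 = 0.5918 ms.
Total proper time: τ_1 + 6.303 + 0.5918 = 16.95, so τ_1 = 16.95 − 6.894 = 10.06 ms.
γ_1 = 32.20/10.06 = 3.202; β = √(1 − 1/γ²) = √0.9025.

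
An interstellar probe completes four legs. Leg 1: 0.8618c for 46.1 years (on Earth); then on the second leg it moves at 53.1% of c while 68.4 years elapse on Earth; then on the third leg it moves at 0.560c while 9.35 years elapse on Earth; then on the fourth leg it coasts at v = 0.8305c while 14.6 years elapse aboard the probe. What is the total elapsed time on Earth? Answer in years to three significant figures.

Leg 1: 46.1 years is already measured on Earth.
Leg 2: 68.4 years is already measured on Earth.
Leg 3: 9.35 years is already measured on Earth.
Leg 4: γ = 1/√(1 − 0.8305²) = 1/√0.3103 = 1.795; Δt_4 = 1.795 × 14.6 = 26.21 years.
Total: 46.10 + 68.40 + 9.350 + 26.21 years.

Δt = 150 years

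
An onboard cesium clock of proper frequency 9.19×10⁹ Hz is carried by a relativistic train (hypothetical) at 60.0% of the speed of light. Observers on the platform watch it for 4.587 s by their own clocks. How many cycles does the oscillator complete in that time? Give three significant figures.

β = 0.600; γ = 1/√(1 − 0.600²) = 1/√0.6400 = 1.250
During 4.587 s of lab time, the oscillator's proper time advances by τ = Δt/γ = 4.587/1.250 = 3.670 s = 3.670×10⁰ s.
N = f × τ = 9.19×10⁹ × 3.670×10⁰ = 3.372×10¹⁰.

N = 3.37×10¹⁰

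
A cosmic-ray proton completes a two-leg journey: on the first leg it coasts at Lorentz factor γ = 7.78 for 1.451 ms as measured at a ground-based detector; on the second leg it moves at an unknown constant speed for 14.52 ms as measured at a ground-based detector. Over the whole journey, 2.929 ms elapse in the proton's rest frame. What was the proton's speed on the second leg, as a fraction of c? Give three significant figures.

β = 0.982

Leg 1: γ = 7.78; τ_1 = 1.451/7.780 = 0.1865 ms.
Leg 2: speed unknown; τ_2 = 14.52/γ_2.
Total proper time: 0.1865 + τ_2 = 2.929, so τ_2 = 2.929 − 0.1865 = 2.742 ms.
γ_2 = 14.52/2.742 = 5.294; β = √(1 − 1/γ²) = √0.9643.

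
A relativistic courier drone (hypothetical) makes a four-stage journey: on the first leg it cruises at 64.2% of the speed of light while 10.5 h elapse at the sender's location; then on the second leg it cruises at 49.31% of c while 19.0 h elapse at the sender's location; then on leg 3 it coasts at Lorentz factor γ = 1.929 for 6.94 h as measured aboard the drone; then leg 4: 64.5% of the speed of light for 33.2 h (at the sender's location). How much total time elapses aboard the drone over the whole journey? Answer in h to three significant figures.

τ = 56.9 h

Leg 1: β = 0.642; γ = 1/√(1 − 0.642²) = 1/√0.5878 = 1.304; τ_1 = 10.5/1.304 = 8.050 h.
Leg 2: β = 0.4931; γ = 1/√(1 − 0.4931²) = 1/√0.7569 = 1.149; τ_2 = 19.0/1.149 = 16.53 h.
Leg 3: 6.94 h is already measured aboard the drone.
Leg 4: β = 0.645; γ = 1/√(1 − 0.645²) = 1/√0.5840 = 1.309; τ_4 = 33.2/1.309 = 25.37 h.
Total: 8.050 + 16.53 + 6.940 + 25.37 h.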